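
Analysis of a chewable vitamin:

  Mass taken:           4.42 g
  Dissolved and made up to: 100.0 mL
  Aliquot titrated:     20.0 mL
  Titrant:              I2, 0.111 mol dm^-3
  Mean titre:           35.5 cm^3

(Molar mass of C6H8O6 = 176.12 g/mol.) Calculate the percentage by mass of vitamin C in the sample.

78.5 %

C6H8O6 + I2 → C6H6O6 + 2 HI
n(I2) per titration = 0.0355 × 0.111 = 3.94 × 10^-3 mol
n(C6H8O6) in each aliquot = 3.94 × 10^-3 mol (1:1 ratio)
n(C6H8O6) in the whole flask = 3.94 × 10^-3 × 100.0/20.0 = 0.0197 mol
mass of C6H8O6 = 0.0197 × 176.12 = 3.47 g
% C6H8O6 = 3.47 / 4.42 × 100 = 78.5 %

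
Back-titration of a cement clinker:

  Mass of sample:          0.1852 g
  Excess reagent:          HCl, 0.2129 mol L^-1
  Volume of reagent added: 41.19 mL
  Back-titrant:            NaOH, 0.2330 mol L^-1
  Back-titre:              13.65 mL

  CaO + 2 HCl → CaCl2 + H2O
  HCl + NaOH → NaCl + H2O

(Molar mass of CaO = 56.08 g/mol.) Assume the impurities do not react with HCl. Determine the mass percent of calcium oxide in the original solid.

n(HCl) added = 0.04119 × 0.2129 = 8.769 × 10^-3 mol
n(NaOH) used in back-titration = 0.01365 × 0.2330 = 3.180 × 10^-3 mol
n(HCl) left over = 3.180 × 10^-3 mol (1:1 ratio)
n(HCl) consumed by analyte = 8.769 × 10^-3 − 3.180 × 10^-3 = 5.589 × 10^-3 mol
From the 1:2 ratio, n(CaO) = 1/2 × 5.589 × 10^-3 = 2.794 × 10^-3 mol
mass of CaO = 2.794 × 10^-3 × 56.08 = 0.1567 g
% CaO = 0.1567 / 0.1852 × 100 = 84.62 %

84.62 %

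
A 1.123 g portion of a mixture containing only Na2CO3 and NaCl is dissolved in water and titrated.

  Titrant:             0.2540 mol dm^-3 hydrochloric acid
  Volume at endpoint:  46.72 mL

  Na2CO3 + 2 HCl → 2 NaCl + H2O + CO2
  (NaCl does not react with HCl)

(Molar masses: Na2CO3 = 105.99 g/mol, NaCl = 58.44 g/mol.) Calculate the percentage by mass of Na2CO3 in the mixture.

n(HCl) = 0.04672 × 0.2540 = 0.01187 mol
Let x = n(Na2CO3), y = n(NaCl).
Titrant: 2x = 0.01187;  mass: 105.99x + 58.44y = 1.123
Solving, x = 5.933 × 10^-3 mol, y = 8.455 × 10^-3 mol
mass of Na2CO3 = 5.933 × 10^-3 × 105.99 = 0.6289 g
% Na2CO3 = 0.6289 / 1.123 × 100 = 56.00 %

56.00 %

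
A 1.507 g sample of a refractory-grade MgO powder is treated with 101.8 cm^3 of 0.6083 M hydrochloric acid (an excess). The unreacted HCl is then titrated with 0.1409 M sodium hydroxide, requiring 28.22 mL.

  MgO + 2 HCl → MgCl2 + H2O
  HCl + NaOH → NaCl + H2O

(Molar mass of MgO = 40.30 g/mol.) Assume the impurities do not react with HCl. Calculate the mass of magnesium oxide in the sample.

n(HCl) added = 0.1018 × 0.6083 = 0.06192 mol
n(NaOH) used in back-titration = 0.02822 × 0.1409 = 3.976 × 10^-3 mol
n(HCl) left over = 3.976 × 10^-3 mol (1:1 ratio)
n(HCl) consumed by analyte = 0.06192 − 3.976 × 10^-3 = 0.05795 mol
From the 1:2 ratio, n(MgO) = 1/2 × 0.05795 = 0.02897 mol
mass of MgO = 0.02897 × 40.30 = 1.168 g

1.168 g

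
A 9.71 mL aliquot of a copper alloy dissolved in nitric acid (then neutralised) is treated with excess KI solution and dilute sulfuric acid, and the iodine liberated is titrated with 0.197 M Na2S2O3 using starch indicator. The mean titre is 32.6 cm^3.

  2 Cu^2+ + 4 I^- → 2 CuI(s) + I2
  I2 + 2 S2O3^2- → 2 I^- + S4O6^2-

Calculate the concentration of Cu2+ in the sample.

n(S2O3^2-) = 0.0326 × 0.197 = 6.42 × 10^-3 mol
n(I2) = n(S2O3^2-)/2 = 3.21 × 10^-3 mol
From the 2:1 ratio, n(Cu2+) in the aliquot = 2/1 × 3.21 × 10^-3 = 6.42 × 10^-3 mol
[Cu2+] = 6.42 × 10^-3 / 0.00971 = 0.661 mol/L

0.661 M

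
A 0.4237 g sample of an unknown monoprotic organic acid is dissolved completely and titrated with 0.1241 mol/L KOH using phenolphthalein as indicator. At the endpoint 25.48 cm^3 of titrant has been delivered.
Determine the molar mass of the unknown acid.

n(KOH) = 0.02548 L × 0.1241 mol/L = 3.162 × 10^-3 mol
n(HA) = 3.162 × 10^-3 mol (1:1 ratio)
M = m / n = 0.4237 g / 3.162 × 10^-3 mol = 134.0 g/mol

134.0 g/mol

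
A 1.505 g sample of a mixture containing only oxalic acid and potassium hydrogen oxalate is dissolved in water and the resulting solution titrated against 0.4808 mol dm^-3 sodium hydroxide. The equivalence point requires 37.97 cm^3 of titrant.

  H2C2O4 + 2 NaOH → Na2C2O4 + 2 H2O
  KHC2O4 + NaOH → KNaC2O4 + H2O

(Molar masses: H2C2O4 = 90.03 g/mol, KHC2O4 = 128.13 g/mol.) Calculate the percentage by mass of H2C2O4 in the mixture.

n(NaOH) = 0.03797 × 0.4808 = 0.01826 mol
Let x = n(H2C2O4), y = n(KHC2O4).
Titrant: 2x + 1y = 0.01826;  mass: 90.03x + 128.13y = 1.505
Solving, x = 5.018 × 10^-3 mol, y = 8.220 × 10^-3 mol
mass of H2C2O4 = 5.018 × 10^-3 × 90.03 = 0.4518 g
% H2C2O4 = 0.4518 / 1.505 × 100 = 30.02 %

30.02 %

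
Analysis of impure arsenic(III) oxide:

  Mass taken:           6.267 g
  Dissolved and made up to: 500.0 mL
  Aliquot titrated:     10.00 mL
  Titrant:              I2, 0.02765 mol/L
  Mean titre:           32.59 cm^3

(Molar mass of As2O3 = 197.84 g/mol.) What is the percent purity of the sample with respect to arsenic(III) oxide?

As2O3 + 2 I2 + 2 H2O → As2O5 + 4 HI
n(I2) per titration = 0.03259 × 0.02765 = 9.011 × 10^-4 mol
From the 1:2 ratio, n(As2O3) in each aliquot = 1/2 × 9.011 × 10^-4 = 4.506 × 10^-4 mol
n(As2O3) in the whole flask = 4.506 × 10^-4 × 500.0/10.00 = 0.02253 mol
mass of As2O3 = 0.02253 × 197.84 = 4.457 g
% As2O3 = 4.457 / 6.267 × 100 = 71.12 %

71.12 %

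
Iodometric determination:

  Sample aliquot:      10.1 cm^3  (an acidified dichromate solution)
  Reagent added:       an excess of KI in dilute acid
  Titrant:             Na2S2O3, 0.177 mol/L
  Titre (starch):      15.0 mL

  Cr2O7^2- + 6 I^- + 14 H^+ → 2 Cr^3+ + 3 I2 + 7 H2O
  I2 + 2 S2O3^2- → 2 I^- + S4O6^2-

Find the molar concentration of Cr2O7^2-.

0.0438 mol/L

n(S2O3^2-) = 0.0150 × 0.177 = 2.65 × 10^-3 mol
n(I2) = n(S2O3^2-)/2 = 1.33 × 10^-3 mol
From the 1:3 ratio, n(Cr2O7^2-) in the aliquot = 1/3 × 1.33 × 10^-3 = 4.42 × 10^-4 mol
[Cr2O7^2-] = 4.42 × 10^-4 / 0.0101 = 0.0438 mol/L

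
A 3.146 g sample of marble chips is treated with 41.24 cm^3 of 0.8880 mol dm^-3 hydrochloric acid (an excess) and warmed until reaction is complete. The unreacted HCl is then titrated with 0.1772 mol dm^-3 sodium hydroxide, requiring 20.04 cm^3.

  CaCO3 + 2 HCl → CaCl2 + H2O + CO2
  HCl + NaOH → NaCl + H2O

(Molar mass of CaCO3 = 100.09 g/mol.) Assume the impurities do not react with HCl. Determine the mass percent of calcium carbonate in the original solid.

52.61 %

n(HCl) added = 0.04124 × 0.8880 = 0.03662 mol
n(NaOH) used in back-titration = 0.02004 × 0.1772 = 3.551 × 10^-3 mol
n(HCl) left over = 3.551 × 10^-3 mol (1:1 ratio)
n(HCl) consumed by analyte = 0.03662 − 3.551 × 10^-3 = 0.03307 mol
From the 1:2 ratio, n(CaCO3) = 1/2 × 0.03307 = 0.01654 mol
mass of CaCO3 = 0.01654 × 100.09 = 1.655 g
% CaCO3 = 1.655 / 3.146 × 100 = 52.61 %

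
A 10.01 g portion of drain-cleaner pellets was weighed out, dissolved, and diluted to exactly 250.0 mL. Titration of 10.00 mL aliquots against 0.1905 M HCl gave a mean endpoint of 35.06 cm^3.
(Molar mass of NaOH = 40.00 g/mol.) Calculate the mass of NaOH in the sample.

NaOH + HCl → NaCl + H2O
n(HCl) per titration = 0.03506 × 0.1905 = 6.679 × 10^-3 mol
n(NaOH) in each aliquot = 6.679 × 10^-3 mol (1:1 ratio)
n(NaOH) in the whole flask = 6.679 × 10^-3 × 250.0/10.00 = 0.1670 mol
mass of NaOH = 0.1670 × 40.00 = 6.679 g

6.679 g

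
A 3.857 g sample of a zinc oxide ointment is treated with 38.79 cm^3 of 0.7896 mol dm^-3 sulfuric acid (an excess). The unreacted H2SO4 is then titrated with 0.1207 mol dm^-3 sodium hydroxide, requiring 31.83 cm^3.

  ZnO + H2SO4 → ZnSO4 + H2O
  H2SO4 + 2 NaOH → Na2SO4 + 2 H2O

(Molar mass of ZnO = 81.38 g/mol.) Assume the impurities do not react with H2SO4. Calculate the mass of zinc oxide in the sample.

2.336 g

n(H2SO4) added = 0.03879 × 0.7896 = 0.03063 mol
n(NaOH) used in back-titration = 0.03183 × 0.1207 = 3.842 × 10^-3 mol
From the 1:2 ratio, n(H2SO4) left over = 1/2 × 3.842 × 10^-3 = 1.921 × 10^-3 mol
n(H2SO4) consumed by analyte = 0.03063 − 1.921 × 10^-3 = 0.02871 mol
n(ZnO) = 0.02871 mol (1:1 ratio)
mass of ZnO = 0.02871 × 81.38 = 2.336 g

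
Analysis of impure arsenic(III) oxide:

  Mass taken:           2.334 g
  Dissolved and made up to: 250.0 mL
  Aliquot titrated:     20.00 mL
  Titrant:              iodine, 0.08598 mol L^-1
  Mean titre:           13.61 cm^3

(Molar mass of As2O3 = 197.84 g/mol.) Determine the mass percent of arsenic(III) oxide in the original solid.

As2O3 + 2 I2 + 2 H2O → As2O5 + 4 HI
n(I2) per titration = 0.01361 × 0.08598 = 1.170 × 10^-3 mol
From the 1:2 ratio, n(As2O3) in each aliquot = 1/2 × 1.170 × 10^-3 = 5.851 × 10^-4 mol
n(As2O3) in the whole flask = 5.851 × 10^-4 × 250.0/20.00 = 7.314 × 10^-3 mol
mass of As2O3 = 7.314 × 10^-3 × 197.84 = 1.447 g
% As2O3 = 1.447 / 2.334 × 100 = 61.99 %

61.99 %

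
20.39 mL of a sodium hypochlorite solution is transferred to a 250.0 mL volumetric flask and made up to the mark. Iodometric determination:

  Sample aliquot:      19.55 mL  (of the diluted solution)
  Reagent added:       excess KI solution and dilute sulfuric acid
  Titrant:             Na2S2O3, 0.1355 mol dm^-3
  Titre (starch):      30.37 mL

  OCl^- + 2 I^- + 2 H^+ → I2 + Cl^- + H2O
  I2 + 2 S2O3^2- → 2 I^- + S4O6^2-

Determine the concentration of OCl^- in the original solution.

1.290 mol/L

n(S2O3^2-) = 0.03037 × 0.1355 = 4.115 × 10^-3 mol
n(I2) = n(S2O3^2-)/2 = 2.058 × 10^-3 mol
n(OCl^-) in the aliquot = 2.058 × 10^-3 mol (1:1 ratio)
[OCl^-]_dilute = 2.058 × 10^-3 / 0.01955 = 0.1052 mol/L
[OCl^-]_original = 0.1052 × 250.0/20.39 = 1.290 mol/L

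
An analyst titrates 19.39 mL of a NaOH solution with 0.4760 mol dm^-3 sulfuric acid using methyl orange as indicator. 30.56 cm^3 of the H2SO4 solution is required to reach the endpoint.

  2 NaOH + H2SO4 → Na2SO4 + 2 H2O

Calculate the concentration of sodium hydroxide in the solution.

1.500 mol/L

n(H2SO4) = 0.03056 L × 0.4760 mol/L = 0.01455 mol
From the 2:1 mole ratio, n(NaOH) = 2/1 × 0.01455 = 0.02909 mol
[NaOH] = 0.02909 mol / 0.01939 L = 1.500 mol/L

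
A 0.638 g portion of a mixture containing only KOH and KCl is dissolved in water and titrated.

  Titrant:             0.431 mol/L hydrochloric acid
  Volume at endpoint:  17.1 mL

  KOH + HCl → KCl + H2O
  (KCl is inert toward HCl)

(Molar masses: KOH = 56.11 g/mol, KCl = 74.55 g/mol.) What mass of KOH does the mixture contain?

n(HCl) = 0.0171 × 0.431 = 7.37 × 10^-3 mol
Let x = n(KOH), y = n(KCl).
Titrant: 1x = 7.37 × 10^-3;  mass: 56.11x + 74.55y = 0.638
Solving, x = 7.37 × 10^-3 mol, y = 3.01 × 10^-3 mol
mass of KOH = 7.37 × 10^-3 × 56.11 = 0.414 g

0.414 g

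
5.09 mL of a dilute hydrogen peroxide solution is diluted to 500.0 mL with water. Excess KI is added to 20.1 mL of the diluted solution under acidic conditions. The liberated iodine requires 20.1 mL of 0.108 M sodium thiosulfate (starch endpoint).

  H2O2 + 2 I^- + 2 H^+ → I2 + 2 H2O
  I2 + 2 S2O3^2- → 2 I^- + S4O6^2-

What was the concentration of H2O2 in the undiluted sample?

5.30 M

n(S2O3^2-) = 0.0201 × 0.108 = 2.17 × 10^-3 mol
n(I2) = n(S2O3^2-)/2 = 1.09 × 10^-3 mol
n(H2O2) in the aliquot = 1.09 × 10^-3 mol (1:1 ratio)
[H2O2]_dilute = 1.09 × 10^-3 / 0.0201 = 0.0540 mol/L
[H2O2]_original = 0.0540 × 500.0/5.09 = 5.30 mol/L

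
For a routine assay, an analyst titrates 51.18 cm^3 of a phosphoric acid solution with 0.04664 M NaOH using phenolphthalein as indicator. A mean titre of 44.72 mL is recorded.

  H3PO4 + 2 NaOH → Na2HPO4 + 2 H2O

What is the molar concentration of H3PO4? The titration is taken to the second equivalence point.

n(NaOH) = 0.04472 L × 0.04664 mol/L = 2.086 × 10^-3 mol
From the 1:2 mole ratio, n(H3PO4) = 1/2 × 2.086 × 10^-3 = 1.043 × 10^-3 mol
[H3PO4] = 1.043 × 10^-3 mol / 0.05118 L = 0.02038 mol/L

0.02038 M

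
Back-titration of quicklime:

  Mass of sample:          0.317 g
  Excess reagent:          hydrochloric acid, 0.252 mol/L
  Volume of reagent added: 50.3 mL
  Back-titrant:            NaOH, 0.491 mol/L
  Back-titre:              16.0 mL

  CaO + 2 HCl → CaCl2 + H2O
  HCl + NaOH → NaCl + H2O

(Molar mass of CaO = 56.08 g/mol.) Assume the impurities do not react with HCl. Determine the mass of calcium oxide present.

0.135 g

n(HCl) added = 0.0503 × 0.252 = 0.0127 mol
n(NaOH) used in back-titration = 0.0160 × 0.491 = 7.86 × 10^-3 mol
n(HCl) left over = 7.86 × 10^-3 mol (1:1 ratio)
n(HCl) consumed by analyte = 0.0127 − 7.86 × 10^-3 = 4.82 × 10^-3 mol
From the 1:2 ratio, n(CaO) = 1/2 × 4.82 × 10^-3 = 2.41 × 10^-3 mol
mass of CaO = 2.41 × 10^-3 × 56.08 = 0.135 g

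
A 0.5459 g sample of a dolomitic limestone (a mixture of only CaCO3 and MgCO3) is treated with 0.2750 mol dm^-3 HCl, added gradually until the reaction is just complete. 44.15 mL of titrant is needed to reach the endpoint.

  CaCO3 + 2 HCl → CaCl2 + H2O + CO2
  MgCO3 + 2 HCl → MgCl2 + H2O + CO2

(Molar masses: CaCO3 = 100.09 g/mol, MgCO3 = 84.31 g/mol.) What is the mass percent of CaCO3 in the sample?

39.60 %

n(HCl) = 0.04415 × 0.2750 = 0.01214 mol
Let x = n(CaCO3), y = n(MgCO3).
Titrant: 2x + 2y = 0.01214;  mass: 100.09x + 84.31y = 0.5459
Solving, x = 2.160 × 10^-3 mol, y = 3.911 × 10^-3 mol
mass of CaCO3 = 2.160 × 10^-3 × 100.09 = 0.2162 g
% CaCO3 = 0.2162 / 0.5459 × 100 = 39.60 %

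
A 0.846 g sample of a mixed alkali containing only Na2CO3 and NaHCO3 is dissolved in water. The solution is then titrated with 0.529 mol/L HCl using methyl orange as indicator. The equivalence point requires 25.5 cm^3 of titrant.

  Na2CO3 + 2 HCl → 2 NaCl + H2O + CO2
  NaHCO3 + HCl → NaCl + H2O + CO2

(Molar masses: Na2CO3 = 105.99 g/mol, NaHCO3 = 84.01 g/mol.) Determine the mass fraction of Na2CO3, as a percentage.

58.0 %

n(HCl) = 0.0255 × 0.529 = 0.0135 mol
Let x = n(Na2CO3), y = n(NaHCO3).
Titrant: 2x + 1y = 0.0135;  mass: 105.99x + 84.01y = 0.846
Solving, x = 4.63 × 10^-3 mol, y = 4.23 × 10^-3 mol
mass of Na2CO3 = 4.63 × 10^-3 × 105.99 = 0.491 g
% Na2CO3 = 0.491 / 0.846 × 100 = 58.0 %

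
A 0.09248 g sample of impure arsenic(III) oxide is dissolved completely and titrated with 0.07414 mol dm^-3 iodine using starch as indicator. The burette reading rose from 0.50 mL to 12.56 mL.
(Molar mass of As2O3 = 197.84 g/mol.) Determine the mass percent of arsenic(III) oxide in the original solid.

As2O3 + 2 I2 + 2 H2O → As2O5 + 4 HI
n(I2) = 0.01206 L × 0.07414 mol/L = 8.941 × 10^-4 mol
From the 1:2 ratio, n(As2O3) = 1/2 × 8.941 × 10^-4 = 4.471 × 10^-4 mol
mass of As2O3 = 4.471 × 10^-4 × 197.84 g/mol = 0.08845 g
% As2O3 = 0.08845 / 0.09248 × 100 = 95.64 %

95.64 %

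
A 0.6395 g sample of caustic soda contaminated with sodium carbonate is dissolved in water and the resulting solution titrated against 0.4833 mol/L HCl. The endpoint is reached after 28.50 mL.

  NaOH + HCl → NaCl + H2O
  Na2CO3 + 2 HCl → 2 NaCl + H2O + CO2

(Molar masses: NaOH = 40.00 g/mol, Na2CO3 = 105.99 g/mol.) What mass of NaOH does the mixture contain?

0.2784 g

n(HCl) = 0.02850 × 0.4833 = 0.01377 mol
Let x = n(NaOH), y = n(Na2CO3).
Titrant: 1x + 2y = 0.01377;  mass: 40.00x + 105.99y = 0.6395
Solving, x = 6.961 × 10^-3 mol, y = 3.407 × 10^-3 mol
mass of NaOH = 6.961 × 10^-3 × 40.00 = 0.2784 g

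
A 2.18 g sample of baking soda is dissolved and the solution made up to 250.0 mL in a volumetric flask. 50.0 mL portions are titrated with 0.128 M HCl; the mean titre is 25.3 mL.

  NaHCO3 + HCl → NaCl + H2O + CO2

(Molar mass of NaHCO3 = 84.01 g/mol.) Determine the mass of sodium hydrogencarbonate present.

n(HCl) per titration = 0.0253 × 0.128 = 3.24 × 10^-3 mol
n(NaHCO3) in each aliquot = 3.24 × 10^-3 mol (1:1 ratio)
n(NaHCO3) in the whole flask = 3.24 × 10^-3 × 250.0/50.0 = 0.0162 mol
mass of NaHCO3 = 0.0162 × 84.01 = 1.36 g

1.36 g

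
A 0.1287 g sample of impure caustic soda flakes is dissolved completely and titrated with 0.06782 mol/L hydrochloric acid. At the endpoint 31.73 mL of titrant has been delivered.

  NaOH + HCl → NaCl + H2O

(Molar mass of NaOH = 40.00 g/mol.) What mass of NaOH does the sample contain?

n(HCl) = 0.03173 L × 0.06782 mol/L = 2.152 × 10^-3 mol
n(NaOH) = 2.152 × 10^-3 mol (1:1 ratio)
mass of NaOH = 2.152 × 10^-3 × 40.00 g/mol = 0.08608 g

0.08608 g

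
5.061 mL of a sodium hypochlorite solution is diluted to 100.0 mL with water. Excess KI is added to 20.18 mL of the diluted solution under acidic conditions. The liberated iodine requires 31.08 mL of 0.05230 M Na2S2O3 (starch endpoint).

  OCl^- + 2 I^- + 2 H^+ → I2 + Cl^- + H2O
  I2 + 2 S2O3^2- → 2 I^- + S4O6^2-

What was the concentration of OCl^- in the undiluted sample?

0.7958 M

n(S2O3^2-) = 0.03108 × 0.05230 = 1.625 × 10^-3 mol
n(I2) = n(S2O3^2-)/2 = 8.127 × 10^-4 mol
n(OCl^-) in the aliquot = 8.127 × 10^-4 mol (1:1 ratio)
[OCl^-]_dilute = 8.127 × 10^-4 / 0.02018 = 0.04027 mol/L
[OCl^-]_original = 0.04027 × 100.0/5.061 = 0.7958 mol/L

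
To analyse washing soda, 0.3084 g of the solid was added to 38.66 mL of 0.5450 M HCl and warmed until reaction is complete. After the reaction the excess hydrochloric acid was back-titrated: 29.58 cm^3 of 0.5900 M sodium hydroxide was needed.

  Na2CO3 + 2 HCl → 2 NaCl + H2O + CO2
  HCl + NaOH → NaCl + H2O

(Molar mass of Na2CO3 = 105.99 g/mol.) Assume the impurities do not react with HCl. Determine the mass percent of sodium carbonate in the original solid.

62.16 %

n(HCl) added = 0.03866 × 0.5450 = 0.02107 mol
n(NaOH) used in back-titration = 0.02958 × 0.5900 = 0.01745 mol
n(HCl) left over = 0.01745 mol (1:1 ratio)
n(HCl) consumed by analyte = 0.02107 − 0.01745 = 3.618 × 10^-3 mol
From the 1:2 ratio, n(Na2CO3) = 1/2 × 3.618 × 10^-3 = 1.809 × 10^-3 mol
mass of Na2CO3 = 1.809 × 10^-3 × 105.99 = 0.1917 g
% Na2CO3 = 0.1917 / 0.3084 × 100 = 62.16 %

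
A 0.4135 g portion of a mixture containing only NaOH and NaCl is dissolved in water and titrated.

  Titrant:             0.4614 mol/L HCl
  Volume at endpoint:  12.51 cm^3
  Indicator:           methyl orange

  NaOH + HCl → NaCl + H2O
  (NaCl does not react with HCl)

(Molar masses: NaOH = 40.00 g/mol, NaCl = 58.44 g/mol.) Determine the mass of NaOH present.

n(HCl) = 0.01251 × 0.4614 = 5.772 × 10^-3 mol
Let x = n(NaOH), y = n(NaCl).
Titrant: 1x = 5.772 × 10^-3;  mass: 40.00x + 58.44y = 0.4135
Solving, x = 5.772 × 10^-3 mol, y = 3.125 × 10^-3 mol
mass of NaOH = 5.772 × 10^-3 × 40.00 = 0.2309 g

0.2309 g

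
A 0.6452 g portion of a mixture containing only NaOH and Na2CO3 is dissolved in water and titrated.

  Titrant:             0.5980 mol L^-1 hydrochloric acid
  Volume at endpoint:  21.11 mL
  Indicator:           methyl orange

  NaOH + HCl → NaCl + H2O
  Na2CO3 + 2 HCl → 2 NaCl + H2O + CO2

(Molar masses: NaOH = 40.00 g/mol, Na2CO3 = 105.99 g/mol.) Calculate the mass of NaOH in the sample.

n(HCl) = 0.02111 × 0.5980 = 0.01262 mol
Let x = n(NaOH), y = n(Na2CO3).
Titrant: 1x + 2y = 0.01262;  mass: 40.00x + 105.99y = 0.6452
Solving, x = 1.831 × 10^-3 mol, y = 5.396 × 10^-3 mol
mass of NaOH = 1.831 × 10^-3 × 40.00 = 0.07325 g

0.07325 g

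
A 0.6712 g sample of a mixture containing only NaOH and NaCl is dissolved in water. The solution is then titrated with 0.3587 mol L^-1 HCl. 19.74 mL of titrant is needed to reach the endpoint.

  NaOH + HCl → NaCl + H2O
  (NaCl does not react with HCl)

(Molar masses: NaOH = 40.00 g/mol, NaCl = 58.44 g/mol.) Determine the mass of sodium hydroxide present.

0.2832 g

n(HCl) = 0.01974 × 0.3587 = 7.081 × 10^-3 mol
Let x = n(NaOH), y = n(NaCl).
Titrant: 1x = 7.081 × 10^-3;  mass: 40.00x + 58.44y = 0.6712
Solving, x = 7.081 × 10^-3 mol, y = 6.639 × 10^-3 mol
mass of NaOH = 7.081 × 10^-3 × 40.00 = 0.2832 g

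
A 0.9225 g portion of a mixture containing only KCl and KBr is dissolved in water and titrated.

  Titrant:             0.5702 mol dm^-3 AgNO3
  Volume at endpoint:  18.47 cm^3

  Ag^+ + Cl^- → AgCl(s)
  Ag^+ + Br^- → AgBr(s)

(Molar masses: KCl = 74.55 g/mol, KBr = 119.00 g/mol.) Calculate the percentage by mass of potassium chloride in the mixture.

n(AgNO3) = 0.01847 × 0.5702 = 0.01053 mol
Let x = n(KCl), y = n(KBr).
Titrant: 1x + 1y = 0.01053;  mass: 74.55x + 119.00y = 0.9225
Solving, x = 7.441 × 10^-3 mol, y = 3.090 × 10^-3 mol
mass of KCl = 7.441 × 10^-3 × 74.55 = 0.5547 g
% KCl = 0.5547 / 0.9225 × 100 = 60.13 %

60.13 %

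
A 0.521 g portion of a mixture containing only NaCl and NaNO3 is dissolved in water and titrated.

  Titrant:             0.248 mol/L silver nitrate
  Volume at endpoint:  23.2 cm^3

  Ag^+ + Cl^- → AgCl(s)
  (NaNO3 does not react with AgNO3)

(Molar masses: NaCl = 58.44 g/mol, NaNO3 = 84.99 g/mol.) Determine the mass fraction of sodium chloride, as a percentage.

n(AgNO3) = 0.0232 × 0.248 = 5.75 × 10^-3 mol
Let x = n(NaCl), y = n(NaNO3).
Titrant: 1x = 5.75 × 10^-3;  mass: 58.44x + 84.99y = 0.521
Solving, x = 5.75 × 10^-3 mol, y = 2.17 × 10^-3 mol
mass of NaCl = 5.75 × 10^-3 × 58.44 = 0.336 g
% NaCl = 0.336 / 0.521 × 100 = 64.5 %

64.5 %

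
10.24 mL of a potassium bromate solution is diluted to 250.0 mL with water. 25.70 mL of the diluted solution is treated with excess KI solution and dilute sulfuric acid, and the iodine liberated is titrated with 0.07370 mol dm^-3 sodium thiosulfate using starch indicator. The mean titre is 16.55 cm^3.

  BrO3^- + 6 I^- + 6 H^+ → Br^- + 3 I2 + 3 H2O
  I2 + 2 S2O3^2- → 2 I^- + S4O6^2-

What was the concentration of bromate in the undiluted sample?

n(S2O3^2-) = 0.01655 × 0.07370 = 1.220 × 10^-3 mol
n(I2) = n(S2O3^2-)/2 = 6.099 × 10^-4 mol
From the 1:3 ratio, n(BrO3^-) in the aliquot = 1/3 × 6.099 × 10^-4 = 2.033 × 10^-4 mol
[BrO3^-]_dilute = 2.033 × 10^-4 / 0.02570 = 0.007910 mol/L
[BrO3^-]_original = 0.007910 × 250.0/10.24 = 0.1931 mol/L

0.1931 mol/L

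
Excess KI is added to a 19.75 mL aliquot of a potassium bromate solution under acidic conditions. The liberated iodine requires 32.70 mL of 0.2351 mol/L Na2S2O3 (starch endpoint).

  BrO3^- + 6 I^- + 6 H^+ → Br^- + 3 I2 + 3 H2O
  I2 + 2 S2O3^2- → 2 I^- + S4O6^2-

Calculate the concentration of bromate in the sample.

0.06488 mol/L

n(S2O3^2-) = 0.03270 × 0.2351 = 7.688 × 10^-3 mol
n(I2) = n(S2O3^2-)/2 = 3.844 × 10^-3 mol
From the 1:3 ratio, n(BrO3^-) in the aliquot = 1/3 × 3.844 × 10^-3 = 1.281 × 10^-3 mol
[BrO3^-] = 1.281 × 10^-3 / 0.01975 = 0.06488 mol/L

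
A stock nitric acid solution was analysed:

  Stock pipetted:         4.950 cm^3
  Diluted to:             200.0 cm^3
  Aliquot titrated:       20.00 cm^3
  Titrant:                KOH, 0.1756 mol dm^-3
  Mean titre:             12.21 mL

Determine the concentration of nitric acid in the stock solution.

HNO3 + KOH → KNO3 + H2O
n(KOH) = 0.01221 × 0.1756 = 2.144 × 10^-3 mol
n(HNO3) in the aliquot = 2.144 × 10^-3 mol (1:1 ratio)
[HNO3]_dilute = 2.144 × 10^-3 / 0.02000 = 0.1072 mol/L
Dilution factor = 200.0 / 4.950 = 40.40
[HNO3]_stock = 0.1072 × 40.40 = 4.331 mol/L

4.331 mol/L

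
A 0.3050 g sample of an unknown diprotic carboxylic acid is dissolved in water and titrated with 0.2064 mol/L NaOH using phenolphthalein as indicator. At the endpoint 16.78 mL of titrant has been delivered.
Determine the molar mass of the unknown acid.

176.1 g/mol

n(NaOH) = 0.01678 L × 0.2064 mol/L = 3.463 × 10^-3 mol
From the 1:2 ratio, n(H2A) = 1/2 × 3.463 × 10^-3 = 1.732 × 10^-3 mol
M = m / n = 0.3050 g / 1.732 × 10^-3 mol = 176.1 g/mol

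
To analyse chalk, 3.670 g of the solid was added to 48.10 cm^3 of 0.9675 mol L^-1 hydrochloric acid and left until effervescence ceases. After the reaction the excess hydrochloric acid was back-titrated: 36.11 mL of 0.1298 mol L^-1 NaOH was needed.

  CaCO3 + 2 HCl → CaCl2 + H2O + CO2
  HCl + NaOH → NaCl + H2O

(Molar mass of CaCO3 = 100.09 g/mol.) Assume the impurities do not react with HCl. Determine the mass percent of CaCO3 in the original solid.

57.07 %

n(HCl) added = 0.04810 × 0.9675 = 0.04654 mol
n(NaOH) used in back-titration = 0.03611 × 0.1298 = 4.687 × 10^-3 mol
n(HCl) left over = 4.687 × 10^-3 mol (1:1 ratio)
n(HCl) consumed by analyte = 0.04654 − 4.687 × 10^-3 = 0.04185 mol
From the 1:2 ratio, n(CaCO3) = 1/2 × 0.04185 = 0.02092 mol
mass of CaCO3 = 0.02092 × 100.09 = 2.094 g
% CaCO3 = 2.094 / 3.670 × 100 = 57.07 %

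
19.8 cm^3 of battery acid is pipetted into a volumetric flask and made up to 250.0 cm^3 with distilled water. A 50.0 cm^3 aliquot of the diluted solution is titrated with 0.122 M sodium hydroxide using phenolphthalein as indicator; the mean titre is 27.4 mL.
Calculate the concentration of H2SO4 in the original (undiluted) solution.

0.422 M

H2SO4 + 2 NaOH → Na2SO4 + 2 H2O
n(NaOH) = 0.0274 × 0.122 = 3.34 × 10^-3 mol
From the 1:2 ratio, n(H2SO4) in the aliquot = 1/2 × 3.34 × 10^-3 = 1.67 × 10^-3 mol
[H2SO4]_dilute = 1.67 × 10^-3 / 0.0500 = 0.0334 mol/L
Dilution factor = 250.0 / 19.8 = 12.63
[H2SO4]_stock = 0.0334 × 12.63 = 0.422 mol/L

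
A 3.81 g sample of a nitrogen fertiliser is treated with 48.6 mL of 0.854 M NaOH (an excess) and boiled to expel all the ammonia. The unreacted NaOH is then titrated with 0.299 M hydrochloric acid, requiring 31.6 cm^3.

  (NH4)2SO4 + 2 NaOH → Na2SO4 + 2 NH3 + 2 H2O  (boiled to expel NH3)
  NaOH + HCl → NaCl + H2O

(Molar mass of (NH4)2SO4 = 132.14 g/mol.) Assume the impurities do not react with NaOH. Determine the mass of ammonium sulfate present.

2.12 g

n(NaOH) added = 0.0486 × 0.854 = 0.0415 mol
n(HCl) used in back-titration = 0.0316 × 0.299 = 9.45 × 10^-3 mol
n(NaOH) left over = 9.45 × 10^-3 mol (1:1 ratio)
n(NaOH) consumed by analyte = 0.0415 − 9.45 × 10^-3 = 0.0321 mol
From the 1:2 ratio, n((NH4)2SO4) = 1/2 × 0.0321 = 0.0160 mol
mass of (NH4)2SO4 = 0.0160 × 132.14 = 2.12 g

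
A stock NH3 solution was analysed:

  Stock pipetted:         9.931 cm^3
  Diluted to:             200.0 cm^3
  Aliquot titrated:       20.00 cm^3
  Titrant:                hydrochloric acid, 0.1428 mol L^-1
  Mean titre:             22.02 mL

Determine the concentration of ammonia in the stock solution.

3.166 mol/L

NH3 + HCl → NH4Cl
n(HCl) = 0.02202 × 0.1428 = 3.144 × 10^-3 mol
n(NH3) in the aliquot = 3.144 × 10^-3 mol (1:1 ratio)
[NH3]_dilute = 3.144 × 10^-3 / 0.02000 = 0.1572 mol/L
Dilution factor = 200.0 / 9.931 = 20.14
[NH3]_stock = 0.1572 × 20.14 = 3.166 mol/L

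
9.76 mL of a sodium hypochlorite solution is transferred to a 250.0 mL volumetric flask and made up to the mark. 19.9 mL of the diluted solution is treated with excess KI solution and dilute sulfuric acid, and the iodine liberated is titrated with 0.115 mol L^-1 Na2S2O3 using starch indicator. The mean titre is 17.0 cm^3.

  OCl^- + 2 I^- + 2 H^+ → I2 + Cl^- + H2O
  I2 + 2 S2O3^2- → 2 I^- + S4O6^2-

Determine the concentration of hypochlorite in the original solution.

1.26 mol/L

n(S2O3^2-) = 0.0170 × 0.115 = 1.96 × 10^-3 mol
n(I2) = n(S2O3^2-)/2 = 9.78 × 10^-4 mol
n(OCl^-) in the aliquot = 9.78 × 10^-4 mol (1:1 ratio)
[OCl^-]_dilute = 9.78 × 10^-4 / 0.0199 = 0.0491 mol/L
[OCl^-]_original = 0.0491 × 250.0/9.76 = 1.26 mol/L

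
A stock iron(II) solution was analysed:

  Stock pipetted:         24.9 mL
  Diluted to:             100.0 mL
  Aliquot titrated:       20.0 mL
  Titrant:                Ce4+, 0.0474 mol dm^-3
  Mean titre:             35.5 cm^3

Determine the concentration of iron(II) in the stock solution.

0.338 mol/L

Ce^4+ + Fe^2+ → Ce^3+ + Fe^3+
n(Ce4+) = 0.0355 × 0.0474 = 1.68 × 10^-3 mol
n(Fe2+) in the aliquot = 1.68 × 10^-3 mol (1:1 ratio)
[Fe2+]_dilute = 1.68 × 10^-3 / 0.0200 = 0.0841 mol/L
Dilution factor = 100.0 / 24.9 = 4.016
[Fe2+]_stock = 0.0841 × 4.016 = 0.338 mol/L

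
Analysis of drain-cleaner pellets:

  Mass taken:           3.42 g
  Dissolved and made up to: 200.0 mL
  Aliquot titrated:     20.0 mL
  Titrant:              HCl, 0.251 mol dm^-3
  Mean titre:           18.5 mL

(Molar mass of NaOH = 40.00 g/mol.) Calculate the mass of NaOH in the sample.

1.86 g

NaOH + HCl → NaCl + H2O
n(HCl) per titration = 0.0185 × 0.251 = 4.64 × 10^-3 mol
n(NaOH) in each aliquot = 4.64 × 10^-3 mol (1:1 ratio)
n(NaOH) in the whole flask = 4.64 × 10^-3 × 200.0/20.0 = 0.0464 mol
mass of NaOH = 0.0464 × 40.00 = 1.86 g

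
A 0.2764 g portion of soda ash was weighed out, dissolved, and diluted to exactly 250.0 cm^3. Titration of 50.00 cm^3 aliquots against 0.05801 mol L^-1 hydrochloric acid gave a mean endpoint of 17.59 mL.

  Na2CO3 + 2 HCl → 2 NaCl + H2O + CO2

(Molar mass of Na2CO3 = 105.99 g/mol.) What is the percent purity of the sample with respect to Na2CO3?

n(HCl) per titration = 0.01759 × 0.05801 = 1.020 × 10^-3 mol
From the 1:2 ratio, n(Na2CO3) in each aliquot = 1/2 × 1.020 × 10^-3 = 5.102 × 10^-4 mol
n(Na2CO3) in the whole flask = 5.102 × 10^-4 × 250.0/50.00 = 2.551 × 10^-3 mol
mass of Na2CO3 = 2.551 × 10^-3 × 105.99 = 0.2704 g
% Na2CO3 = 0.2704 / 0.2764 × 100 = 97.82 %

97.82 %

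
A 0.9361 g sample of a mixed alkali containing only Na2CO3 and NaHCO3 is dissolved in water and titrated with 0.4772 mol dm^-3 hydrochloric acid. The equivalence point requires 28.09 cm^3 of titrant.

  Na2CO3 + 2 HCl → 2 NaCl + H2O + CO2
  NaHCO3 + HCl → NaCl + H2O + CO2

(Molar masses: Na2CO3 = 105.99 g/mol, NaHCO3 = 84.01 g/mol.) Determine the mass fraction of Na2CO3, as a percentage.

n(HCl) = 0.02809 × 0.4772 = 0.01340 mol
Let x = n(Na2CO3), y = n(NaHCO3).
Titrant: 2x + 1y = 0.01340;  mass: 105.99x + 84.01y = 0.9361
Solving, x = 3.063 × 10^-3 mol, y = 7.278 × 10^-3 mol
mass of Na2CO3 = 3.063 × 10^-3 × 105.99 = 0.3247 g
% Na2CO3 = 0.3247 / 0.9361 × 100 = 34.68 %

34.68 %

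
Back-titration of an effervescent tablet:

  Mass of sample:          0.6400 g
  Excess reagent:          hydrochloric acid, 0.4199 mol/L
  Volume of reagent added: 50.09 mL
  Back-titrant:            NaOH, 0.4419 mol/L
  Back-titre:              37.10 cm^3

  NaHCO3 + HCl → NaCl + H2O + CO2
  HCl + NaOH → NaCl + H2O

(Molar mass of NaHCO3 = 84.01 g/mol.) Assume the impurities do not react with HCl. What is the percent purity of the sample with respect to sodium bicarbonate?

n(HCl) added = 0.05009 × 0.4199 = 0.02103 mol
n(NaOH) used in back-titration = 0.03710 × 0.4419 = 0.01639 mol
n(HCl) left over = 0.01639 mol (1:1 ratio)
n(HCl) consumed by analyte = 0.02103 − 0.01639 = 4.638 × 10^-3 mol
n(NaHCO3) = 4.638 × 10^-3 mol (1:1 ratio)
mass of NaHCO3 = 4.638 × 10^-3 × 84.01 = 0.3897 g
% NaHCO3 = 0.3897 / 0.6400 × 100 = 60.88 %

60.88 %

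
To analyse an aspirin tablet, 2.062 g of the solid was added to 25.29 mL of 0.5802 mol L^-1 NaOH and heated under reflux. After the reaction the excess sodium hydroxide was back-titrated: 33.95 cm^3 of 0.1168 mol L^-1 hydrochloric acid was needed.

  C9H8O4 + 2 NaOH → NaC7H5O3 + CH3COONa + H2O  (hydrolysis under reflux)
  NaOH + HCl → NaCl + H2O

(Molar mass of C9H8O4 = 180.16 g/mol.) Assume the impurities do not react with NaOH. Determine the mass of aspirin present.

0.9646 g

n(NaOH) added = 0.02529 × 0.5802 = 0.01467 mol
n(HCl) used in back-titration = 0.03395 × 0.1168 = 3.965 × 10^-3 mol
n(NaOH) left over = 3.965 × 10^-3 mol (1:1 ratio)
n(NaOH) consumed by analyte = 0.01467 − 3.965 × 10^-3 = 0.01071 mol
From the 1:2 ratio, n(C9H8O4) = 1/2 × 0.01071 = 5.354 × 10^-3 mol
mass of C9H8O4 = 5.354 × 10^-3 × 180.16 = 0.9646 g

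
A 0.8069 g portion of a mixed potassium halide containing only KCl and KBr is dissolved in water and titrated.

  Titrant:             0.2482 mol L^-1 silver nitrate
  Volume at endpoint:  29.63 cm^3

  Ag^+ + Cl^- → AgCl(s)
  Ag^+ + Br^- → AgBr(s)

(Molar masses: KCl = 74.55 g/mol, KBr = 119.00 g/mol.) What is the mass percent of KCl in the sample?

14.19 %

n(AgNO3) = 0.02963 × 0.2482 = 7.354 × 10^-3 mol
Let x = n(KCl), y = n(KBr).
Titrant: 1x + 1y = 7.354 × 10^-3;  mass: 74.55x + 119.00y = 0.8069
Solving, x = 1.535 × 10^-3 mol, y = 5.819 × 10^-3 mol
mass of KCl = 1.535 × 10^-3 × 74.55 = 0.1145 g
% KCl = 0.1145 / 0.8069 × 100 = 14.19 %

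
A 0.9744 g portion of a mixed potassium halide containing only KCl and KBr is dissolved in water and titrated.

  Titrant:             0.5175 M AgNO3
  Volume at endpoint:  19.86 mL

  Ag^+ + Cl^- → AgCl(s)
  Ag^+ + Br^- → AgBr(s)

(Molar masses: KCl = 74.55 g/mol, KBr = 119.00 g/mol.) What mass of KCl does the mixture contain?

0.4170 g

n(AgNO3) = 0.01986 × 0.5175 = 0.01028 mol
Let x = n(KCl), y = n(KBr).
Titrant: 1x + 1y = 0.01028;  mass: 74.55x + 119.00y = 0.9744
Solving, x = 5.593 × 10^-3 mol, y = 4.684 × 10^-3 mol
mass of KCl = 5.593 × 10^-3 × 74.55 = 0.4170 g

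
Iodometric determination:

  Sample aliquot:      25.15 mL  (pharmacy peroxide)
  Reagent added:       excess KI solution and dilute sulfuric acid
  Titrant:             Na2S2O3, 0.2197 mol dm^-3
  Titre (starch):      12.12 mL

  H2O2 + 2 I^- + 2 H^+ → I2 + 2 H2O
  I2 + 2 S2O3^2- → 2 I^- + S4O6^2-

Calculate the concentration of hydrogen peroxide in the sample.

n(S2O3^2-) = 0.01212 × 0.2197 = 2.663 × 10^-3 mol
n(I2) = n(S2O3^2-)/2 = 1.331 × 10^-3 mol
n(H2O2) in the aliquot = 1.331 × 10^-3 mol (1:1 ratio)
[H2O2] = 1.331 × 10^-3 / 0.02515 = 0.05294 mol/L

0.05294 mol/L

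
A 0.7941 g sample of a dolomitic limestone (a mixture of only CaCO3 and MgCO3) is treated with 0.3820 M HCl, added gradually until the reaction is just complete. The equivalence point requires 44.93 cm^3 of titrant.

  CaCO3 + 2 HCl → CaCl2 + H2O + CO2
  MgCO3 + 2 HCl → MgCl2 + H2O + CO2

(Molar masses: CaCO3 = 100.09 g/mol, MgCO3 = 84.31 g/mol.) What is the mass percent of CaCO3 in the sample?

56.38 %

n(HCl) = 0.04493 × 0.3820 = 0.01716 mol
Let x = n(CaCO3), y = n(MgCO3).
Titrant: 2x + 2y = 0.01716;  mass: 100.09x + 84.31y = 0.7941
Solving, x = 4.473 × 10^-3 mol, y = 4.109 × 10^-3 mol
mass of CaCO3 = 4.473 × 10^-3 × 100.09 = 0.4477 g
% CaCO3 = 0.4477 / 0.7941 × 100 = 56.38 %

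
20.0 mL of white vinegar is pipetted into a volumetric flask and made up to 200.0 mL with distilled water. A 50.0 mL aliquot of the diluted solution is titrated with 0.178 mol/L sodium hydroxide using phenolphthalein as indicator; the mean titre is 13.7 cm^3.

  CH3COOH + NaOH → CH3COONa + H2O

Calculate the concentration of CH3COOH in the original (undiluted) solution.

n(NaOH) = 0.0137 × 0.178 = 2.44 × 10^-3 mol
n(CH3COOH) in the aliquot = 2.44 × 10^-3 mol (1:1 ratio)
[CH3COOH]_dilute = 2.44 × 10^-3 / 0.0500 = 0.0488 mol/L
Dilution factor = 200.0 / 20.0 = 10.00
[CH3COOH]_stock = 0.0488 × 10.00 = 0.488 mol/L

0.488 mol/L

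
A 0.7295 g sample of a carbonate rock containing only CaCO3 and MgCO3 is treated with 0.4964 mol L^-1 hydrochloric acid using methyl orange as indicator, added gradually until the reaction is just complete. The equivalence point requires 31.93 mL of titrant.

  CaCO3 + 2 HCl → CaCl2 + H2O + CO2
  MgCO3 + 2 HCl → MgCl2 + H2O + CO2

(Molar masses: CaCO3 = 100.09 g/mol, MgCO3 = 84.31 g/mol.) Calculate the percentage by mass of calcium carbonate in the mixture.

53.33 %

n(HCl) = 0.03193 × 0.4964 = 0.01585 mol
Let x = n(CaCO3), y = n(MgCO3).
Titrant: 2x + 2y = 0.01585;  mass: 100.09x + 84.31y = 0.7295
Solving, x = 3.887 × 10^-3 mol, y = 4.038 × 10^-3 mol
mass of CaCO3 = 3.887 × 10^-3 × 100.09 = 0.3891 g
% CaCO3 = 0.3891 / 0.7295 × 100 = 53.33 %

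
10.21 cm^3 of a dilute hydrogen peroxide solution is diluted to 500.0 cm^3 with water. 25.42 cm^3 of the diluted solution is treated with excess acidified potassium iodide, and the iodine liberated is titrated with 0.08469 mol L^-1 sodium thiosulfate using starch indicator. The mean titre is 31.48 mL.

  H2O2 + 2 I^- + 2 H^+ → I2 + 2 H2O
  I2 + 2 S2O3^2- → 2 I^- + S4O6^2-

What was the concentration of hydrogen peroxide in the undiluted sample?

n(S2O3^2-) = 0.03148 × 0.08469 = 2.666 × 10^-3 mol
n(I2) = n(S2O3^2-)/2 = 1.333 × 10^-3 mol
n(H2O2) in the aliquot = 1.333 × 10^-3 mol (1:1 ratio)
[H2O2]_dilute = 1.333 × 10^-3 / 0.02542 = 0.05244 mol/L
[H2O2]_original = 0.05244 × 500.0/10.21 = 2.568 mol/L

2.568 mol/L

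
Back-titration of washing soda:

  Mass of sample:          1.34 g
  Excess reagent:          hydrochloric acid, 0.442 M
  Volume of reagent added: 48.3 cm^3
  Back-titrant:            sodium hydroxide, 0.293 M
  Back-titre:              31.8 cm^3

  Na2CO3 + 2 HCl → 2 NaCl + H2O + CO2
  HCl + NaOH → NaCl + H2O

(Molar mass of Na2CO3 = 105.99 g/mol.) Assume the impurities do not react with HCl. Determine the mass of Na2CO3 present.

0.638 g

n(HCl) added = 0.0483 × 0.442 = 0.0213 mol
n(NaOH) used in back-titration = 0.0318 × 0.293 = 9.32 × 10^-3 mol
n(HCl) left over = 9.32 × 10^-3 mol (1:1 ratio)
n(HCl) consumed by analyte = 0.0213 − 9.32 × 10^-3 = 0.0120 mol
From the 1:2 ratio, n(Na2CO3) = 1/2 × 0.0120 = 6.02 × 10^-3 mol
mass of Na2CO3 = 6.02 × 10^-3 × 105.99 = 0.638 g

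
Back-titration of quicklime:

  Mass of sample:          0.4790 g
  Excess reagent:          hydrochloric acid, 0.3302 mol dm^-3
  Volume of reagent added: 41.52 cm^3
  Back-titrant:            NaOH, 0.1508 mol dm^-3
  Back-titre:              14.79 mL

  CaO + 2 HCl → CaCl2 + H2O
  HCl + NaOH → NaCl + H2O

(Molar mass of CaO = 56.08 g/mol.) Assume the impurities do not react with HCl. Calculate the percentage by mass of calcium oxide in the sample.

n(HCl) added = 0.04152 × 0.3302 = 0.01371 mol
n(NaOH) used in back-titration = 0.01479 × 0.1508 = 2.230 × 10^-3 mol
n(HCl) left over = 2.230 × 10^-3 mol (1:1 ratio)
n(HCl) consumed by analyte = 0.01371 − 2.230 × 10^-3 = 0.01148 mol
From the 1:2 ratio, n(CaO) = 1/2 × 0.01148 = 5.740 × 10^-3 mol
mass of CaO = 5.740 × 10^-3 × 56.08 = 0.3219 g
% CaO = 0.3219 / 0.4790 × 100 = 67.20 %

67.20 %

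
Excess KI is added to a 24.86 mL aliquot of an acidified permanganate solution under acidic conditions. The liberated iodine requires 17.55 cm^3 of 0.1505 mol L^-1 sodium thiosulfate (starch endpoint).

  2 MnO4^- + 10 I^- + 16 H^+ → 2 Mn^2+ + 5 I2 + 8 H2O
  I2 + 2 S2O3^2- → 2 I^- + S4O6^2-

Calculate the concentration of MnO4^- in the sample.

n(S2O3^2-) = 0.01755 × 0.1505 = 2.641 × 10^-3 mol
n(I2) = n(S2O3^2-)/2 = 1.321 × 10^-3 mol
From the 2:5 ratio, n(MnO4^-) in the aliquot = 2/5 × 1.321 × 10^-3 = 5.283 × 10^-4 mol
[MnO4^-] = 5.283 × 10^-4 / 0.02486 = 0.02125 mol/L

0.02125 mol/L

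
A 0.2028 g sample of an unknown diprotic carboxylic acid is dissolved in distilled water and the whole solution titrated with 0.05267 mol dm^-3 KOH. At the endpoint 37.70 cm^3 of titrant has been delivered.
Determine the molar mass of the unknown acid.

204.3 g/mol

n(KOH) = 0.03770 L × 0.05267 mol/L = 1.986 × 10^-3 mol
From the 1:2 ratio, n(H2A) = 1/2 × 1.986 × 10^-3 = 9.928 × 10^-4 mol
M = m / n = 0.2028 g / 9.928 × 10^-4 mol = 204.3 g/mol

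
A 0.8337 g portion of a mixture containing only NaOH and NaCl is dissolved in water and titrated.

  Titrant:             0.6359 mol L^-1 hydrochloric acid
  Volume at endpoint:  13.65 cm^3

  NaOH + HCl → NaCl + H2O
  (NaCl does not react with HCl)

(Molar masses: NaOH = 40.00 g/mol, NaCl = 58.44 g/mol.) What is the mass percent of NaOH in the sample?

41.65 %

n(HCl) = 0.01365 × 0.6359 = 8.680 × 10^-3 mol
Let x = n(NaOH), y = n(NaCl).
Titrant: 1x = 8.680 × 10^-3;  mass: 40.00x + 58.44y = 0.8337
Solving, x = 8.680 × 10^-3 mol, y = 8.325 × 10^-3 mol
mass of NaOH = 8.680 × 10^-3 × 40.00 = 0.3472 g
% NaOH = 0.3472 / 0.8337 × 100 = 41.65 %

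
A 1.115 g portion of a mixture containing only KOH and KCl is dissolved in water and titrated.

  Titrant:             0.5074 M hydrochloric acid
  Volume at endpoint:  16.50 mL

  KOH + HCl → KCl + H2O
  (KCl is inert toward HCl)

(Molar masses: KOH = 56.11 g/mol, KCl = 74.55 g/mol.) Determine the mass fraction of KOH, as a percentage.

n(HCl) = 0.01650 × 0.5074 = 8.372 × 10^-3 mol
Let x = n(KOH), y = n(KCl).
Titrant: 1x = 8.372 × 10^-3;  mass: 56.11x + 74.55y = 1.115
Solving, x = 8.372 × 10^-3 mol, y = 8.655 × 10^-3 mol
mass of KOH = 8.372 × 10^-3 × 56.11 = 0.4698 g
% KOH = 0.4698 / 1.115 × 100 = 42.13 %

42.13 %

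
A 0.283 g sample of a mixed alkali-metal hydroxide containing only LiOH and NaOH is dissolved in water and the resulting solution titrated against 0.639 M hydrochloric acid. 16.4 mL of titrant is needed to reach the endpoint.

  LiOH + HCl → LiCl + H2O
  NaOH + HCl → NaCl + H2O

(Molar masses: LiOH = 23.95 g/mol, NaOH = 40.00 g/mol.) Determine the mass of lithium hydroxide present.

n(HCl) = 0.0164 × 0.639 = 0.0105 mol
Let x = n(LiOH), y = n(NaOH).
Titrant: 1x + 1y = 0.0105;  mass: 23.95x + 40.00y = 0.283
Solving, x = 8.48 × 10^-3 mol, y = 1.99 × 10^-3 mol
mass of LiOH = 8.48 × 10^-3 × 23.95 = 0.203 g

0.203 g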